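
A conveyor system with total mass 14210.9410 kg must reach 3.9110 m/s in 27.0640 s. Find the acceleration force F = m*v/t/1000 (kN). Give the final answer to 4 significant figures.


F = 14210.9410 * 3.9110 / 27.0640 / 1000
F = 2.054 kN


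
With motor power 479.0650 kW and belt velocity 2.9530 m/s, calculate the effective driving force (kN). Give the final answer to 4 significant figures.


Te = P / v = 479.0650 / 2.9530
Te = 162.2 kN


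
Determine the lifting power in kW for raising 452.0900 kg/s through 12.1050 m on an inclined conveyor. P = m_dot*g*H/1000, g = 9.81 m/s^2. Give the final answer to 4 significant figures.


P = 452.0900 * 9.81 * 12.1050 / 1000
P = 53.69 kW


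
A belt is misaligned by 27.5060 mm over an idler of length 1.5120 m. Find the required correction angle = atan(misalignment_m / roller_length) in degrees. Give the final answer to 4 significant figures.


misalign_m = 27.5060 / 1000 = 0.027506 m
angle = atan(0.027506 / 1.5120)
angle = 1.042 deg


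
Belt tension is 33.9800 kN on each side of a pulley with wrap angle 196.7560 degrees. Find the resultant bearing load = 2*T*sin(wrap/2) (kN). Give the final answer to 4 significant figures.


F = 2 * 33.9800 * sin(196.7560/2 deg)
F = 67.23 kN


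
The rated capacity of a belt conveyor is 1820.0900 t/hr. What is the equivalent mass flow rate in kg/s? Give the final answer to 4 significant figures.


m_dot = 1820.0900 * 1000 / 3600
m_dot = 505.6 kg/s


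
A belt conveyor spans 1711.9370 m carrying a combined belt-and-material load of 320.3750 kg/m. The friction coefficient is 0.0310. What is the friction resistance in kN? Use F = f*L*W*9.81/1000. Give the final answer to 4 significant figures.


F = 0.0310 * 1711.9370 * 320.3750 * 9.81 / 1000
F = 166.8 kN


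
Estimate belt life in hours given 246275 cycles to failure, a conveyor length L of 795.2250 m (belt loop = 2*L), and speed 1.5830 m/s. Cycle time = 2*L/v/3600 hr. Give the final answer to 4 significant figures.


cycle_time = 2 * 795.2250 / 1.5830 / 3600 = 0.279085 hr
life = 246275 * 0.279085 = 68730 hours


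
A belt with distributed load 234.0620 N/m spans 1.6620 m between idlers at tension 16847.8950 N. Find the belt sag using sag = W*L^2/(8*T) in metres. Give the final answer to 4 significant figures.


sag = 234.0620 * 1.6620^2 / (8 * 16847.8950)
sag = 0.004797 m


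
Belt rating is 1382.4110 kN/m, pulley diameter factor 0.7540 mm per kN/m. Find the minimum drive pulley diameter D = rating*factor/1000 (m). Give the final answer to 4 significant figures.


D = 1382.4110 * 0.7540 / 1000
D = 1.042 m


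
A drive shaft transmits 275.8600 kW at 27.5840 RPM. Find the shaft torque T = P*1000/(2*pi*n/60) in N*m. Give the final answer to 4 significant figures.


omega = 2*pi*27.5840/60 = 2.88859 rad/s
T = 275.8600*1000 / 2.88859
T = 95500 N*m


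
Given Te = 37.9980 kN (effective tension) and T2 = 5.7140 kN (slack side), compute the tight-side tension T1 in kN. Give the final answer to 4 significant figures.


T1 = Te + T2 = 37.9980 + 5.7140
T1 = 43.71 kN


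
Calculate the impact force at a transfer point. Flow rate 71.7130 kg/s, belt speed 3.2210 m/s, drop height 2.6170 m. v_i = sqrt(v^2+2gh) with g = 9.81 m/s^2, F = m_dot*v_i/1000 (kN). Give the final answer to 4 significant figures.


v_i = sqrt(3.2210^2 + 2*9.81*2.6170) = 7.85623 m/s
F = 71.7130 * 7.85623 / 1000
F = 0.5634 kN


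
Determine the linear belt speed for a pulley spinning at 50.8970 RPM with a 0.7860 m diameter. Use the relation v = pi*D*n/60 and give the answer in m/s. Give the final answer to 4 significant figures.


v = pi * 0.7860 * 50.8970 / 60
v = 2.095 m/s


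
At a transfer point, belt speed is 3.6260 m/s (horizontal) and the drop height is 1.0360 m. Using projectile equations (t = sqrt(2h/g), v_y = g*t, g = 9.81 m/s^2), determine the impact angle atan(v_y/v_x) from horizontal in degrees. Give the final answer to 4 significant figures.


t = sqrt(2*1.0360/9.81) = 0.459579 s
v_y = 9.81 * 0.459579 = 4.50847 m/s
angle = atan(4.50847 / 3.6260) = 51.19 deg


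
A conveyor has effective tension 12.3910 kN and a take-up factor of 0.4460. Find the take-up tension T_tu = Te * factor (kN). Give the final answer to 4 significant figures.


T_tu = 12.3910 * 0.4460
T_tu = 5.526 kN


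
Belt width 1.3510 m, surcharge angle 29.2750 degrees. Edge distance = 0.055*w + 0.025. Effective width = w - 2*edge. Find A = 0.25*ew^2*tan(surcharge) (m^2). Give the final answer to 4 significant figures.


edge = 0.055*1.3510 + 0.025 = 0.099305 m
ew = 1.3510 - 2*0.099305 = 1.15239 m
A = 0.25 * 1.15239^2 * tan(29.2750 deg)
A = 0.1861 m^2


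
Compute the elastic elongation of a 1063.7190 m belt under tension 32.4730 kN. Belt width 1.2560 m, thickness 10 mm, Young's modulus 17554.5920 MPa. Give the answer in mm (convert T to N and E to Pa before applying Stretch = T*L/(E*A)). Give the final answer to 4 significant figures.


A = 1.2560 * 0.01 = 0.01256 m^2
Stretch = 32.4730*1000 * 1063.7190 / (17554.5920e6 * 0.01256) * 1000
Stretch = 156.7 mm


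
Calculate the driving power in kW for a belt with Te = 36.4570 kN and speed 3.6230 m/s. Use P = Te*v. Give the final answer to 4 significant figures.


P = Te * v = 36.4570 * 3.6230
P = 132.1 kW


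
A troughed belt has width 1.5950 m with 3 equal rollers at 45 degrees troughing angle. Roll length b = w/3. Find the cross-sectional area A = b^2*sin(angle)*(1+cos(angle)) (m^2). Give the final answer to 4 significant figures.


b = 1.5950/3 = 0.531667 m
A = 0.531667^2 * sin(45 deg) * (1 + cos(45 deg))
A = 0.3412 m^2


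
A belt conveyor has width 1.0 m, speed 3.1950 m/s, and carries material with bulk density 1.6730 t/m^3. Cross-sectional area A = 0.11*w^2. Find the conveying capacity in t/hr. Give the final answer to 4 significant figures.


A = 0.11 * 1.0^2 = 0.11 m^2
C = 0.11 * 3.1950 * 1.6730 * 3600
C = 2117 t/hr


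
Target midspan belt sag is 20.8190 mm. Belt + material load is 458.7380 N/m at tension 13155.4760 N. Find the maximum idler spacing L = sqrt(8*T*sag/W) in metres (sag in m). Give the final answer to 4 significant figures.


sag = 20.8190/1000 = 0.020819 m
L = sqrt(8 * 13155.4760 * 0.020819 / 458.7380)
L = 2.185 m


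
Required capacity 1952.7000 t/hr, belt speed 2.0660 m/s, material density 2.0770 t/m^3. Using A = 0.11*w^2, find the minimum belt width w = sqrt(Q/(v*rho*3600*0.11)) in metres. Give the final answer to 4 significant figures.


A_req = 1952.7000 / (2.0660 * 2.0770 * 3600) = 0.126406 m^2
w = sqrt(0.126406 / 0.11)
w = 1.072 m


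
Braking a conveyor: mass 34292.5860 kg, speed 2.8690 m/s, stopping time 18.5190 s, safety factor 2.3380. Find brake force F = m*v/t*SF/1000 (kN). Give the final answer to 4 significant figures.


F = 34292.5860 * 2.8690 / 18.5190 * 2.3380 / 1000
F = 12.42 kN


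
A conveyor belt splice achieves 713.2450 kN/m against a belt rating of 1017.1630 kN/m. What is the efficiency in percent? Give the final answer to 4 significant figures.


Eff = 713.2450 / 1017.1630 * 100
Eff = 70.12 %


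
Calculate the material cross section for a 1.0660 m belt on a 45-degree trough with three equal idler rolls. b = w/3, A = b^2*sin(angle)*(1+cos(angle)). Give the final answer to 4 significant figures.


b = 1.0660/3 = 0.355333 m
A = 0.355333^2 * sin(45 deg) * (1 + cos(45 deg))
A = 0.1524 m^2


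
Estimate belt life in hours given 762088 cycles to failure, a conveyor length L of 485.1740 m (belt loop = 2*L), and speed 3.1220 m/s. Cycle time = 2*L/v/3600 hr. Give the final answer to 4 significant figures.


cycle_time = 2 * 485.1740 / 3.1220 / 3600 = 0.086336 hr
life = 762088 * 0.086336 = 65800 hours


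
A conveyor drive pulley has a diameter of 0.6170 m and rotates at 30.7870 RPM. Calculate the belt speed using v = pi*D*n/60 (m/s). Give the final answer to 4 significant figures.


v = pi * 0.6170 * 30.7870 / 60
v = 0.9946 m/s


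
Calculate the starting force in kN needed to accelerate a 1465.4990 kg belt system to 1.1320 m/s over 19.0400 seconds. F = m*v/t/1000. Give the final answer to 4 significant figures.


F = 1465.4990 * 1.1320 / 19.0400 / 1000
F = 0.08713 kN


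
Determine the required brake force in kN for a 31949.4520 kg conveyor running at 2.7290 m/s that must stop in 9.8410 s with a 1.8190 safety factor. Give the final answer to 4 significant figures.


F = 31949.4520 * 2.7290 / 9.8410 * 1.8190 / 1000
F = 16.12 kN


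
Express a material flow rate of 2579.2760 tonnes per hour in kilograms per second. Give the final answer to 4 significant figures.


m_dot = 2579.2760 * 1000 / 3600
m_dot = 716.5 kg/s


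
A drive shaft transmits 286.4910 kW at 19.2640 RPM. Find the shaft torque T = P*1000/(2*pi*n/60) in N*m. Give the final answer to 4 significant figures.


omega = 2*pi*19.2640/60 = 2.01732 rad/s
T = 286.4910*1000 / 2.01732
T = 142000 N*m


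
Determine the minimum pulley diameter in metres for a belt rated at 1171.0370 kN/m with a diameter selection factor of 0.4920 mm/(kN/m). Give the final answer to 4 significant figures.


D = 1171.0370 * 0.4920 / 1000
D = 0.5762 m


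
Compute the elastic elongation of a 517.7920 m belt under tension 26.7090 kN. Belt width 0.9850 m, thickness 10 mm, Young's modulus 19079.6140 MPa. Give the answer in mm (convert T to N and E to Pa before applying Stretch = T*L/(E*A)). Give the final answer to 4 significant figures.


A = 0.9850 * 0.01 = 0.00985 m^2
Stretch = 26.7090*1000 * 517.7920 / (19079.6140e6 * 0.00985) * 1000
Stretch = 73.59 mm


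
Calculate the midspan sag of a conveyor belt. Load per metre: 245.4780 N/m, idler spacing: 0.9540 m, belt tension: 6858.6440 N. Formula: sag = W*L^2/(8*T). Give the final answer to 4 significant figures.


sag = 245.4780 * 0.9540^2 / (8 * 6858.6440)
sag = 0.004072 m


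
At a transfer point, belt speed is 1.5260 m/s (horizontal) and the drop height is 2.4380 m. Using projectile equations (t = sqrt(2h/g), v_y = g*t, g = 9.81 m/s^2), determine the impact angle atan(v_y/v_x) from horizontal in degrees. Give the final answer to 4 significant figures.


t = sqrt(2*2.4380/9.81) = 0.705013 s
v_y = 9.81 * 0.705013 = 6.91618 m/s
angle = atan(6.91618 / 1.5260) = 77.56 deg


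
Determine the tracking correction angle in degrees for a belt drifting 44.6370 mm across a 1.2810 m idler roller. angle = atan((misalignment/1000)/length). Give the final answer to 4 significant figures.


misalign_m = 44.6370 / 1000 = 0.044637 m
angle = atan(0.044637 / 1.2810)
angle = 1.996 deg


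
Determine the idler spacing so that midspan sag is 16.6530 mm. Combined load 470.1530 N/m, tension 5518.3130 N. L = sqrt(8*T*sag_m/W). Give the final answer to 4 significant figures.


sag = 16.6530/1000 = 0.016653 m
L = sqrt(8 * 5518.3130 * 0.016653 / 470.1530)
L = 1.250 m


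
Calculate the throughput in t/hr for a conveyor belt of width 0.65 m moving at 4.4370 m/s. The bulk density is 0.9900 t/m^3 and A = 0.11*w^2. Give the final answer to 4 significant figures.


A = 0.11 * 0.65^2 = 0.046475 m^2
C = 0.046475 * 4.4370 * 0.9900 * 3600
C = 734.9 t/hr


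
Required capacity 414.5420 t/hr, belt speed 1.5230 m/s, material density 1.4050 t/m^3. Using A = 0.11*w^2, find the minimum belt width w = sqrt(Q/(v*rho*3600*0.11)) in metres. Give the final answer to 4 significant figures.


A_req = 414.5420 / (1.5230 * 1.4050 * 3600) = 0.0538133 m^2
w = sqrt(0.0538133 / 0.11)
w = 0.6994 m


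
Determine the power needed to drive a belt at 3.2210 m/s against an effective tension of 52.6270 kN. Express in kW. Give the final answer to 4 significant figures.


P = Te * v = 52.6270 * 3.2210
P = 169.5 kW


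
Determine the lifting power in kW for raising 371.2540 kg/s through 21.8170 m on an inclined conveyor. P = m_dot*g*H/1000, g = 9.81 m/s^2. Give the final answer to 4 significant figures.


P = 371.2540 * 9.81 * 21.8170 / 1000
P = 79.46 kW


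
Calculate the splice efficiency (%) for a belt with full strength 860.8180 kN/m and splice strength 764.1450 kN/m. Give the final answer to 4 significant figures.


Eff = 764.1450 / 860.8180 * 100
Eff = 88.77 %


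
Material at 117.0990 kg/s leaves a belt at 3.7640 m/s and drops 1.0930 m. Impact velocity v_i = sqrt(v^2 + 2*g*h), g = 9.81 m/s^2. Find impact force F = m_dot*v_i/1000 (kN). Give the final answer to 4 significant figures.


v_i = sqrt(3.7640^2 + 2*9.81*1.0930) = 5.96761 m/s
F = 117.0990 * 5.96761 / 1000
F = 0.6988 kN


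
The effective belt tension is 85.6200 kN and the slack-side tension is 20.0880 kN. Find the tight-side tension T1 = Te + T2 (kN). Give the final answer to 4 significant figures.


T1 = Te + T2 = 85.6200 + 20.0880
T1 = 105.7 kN


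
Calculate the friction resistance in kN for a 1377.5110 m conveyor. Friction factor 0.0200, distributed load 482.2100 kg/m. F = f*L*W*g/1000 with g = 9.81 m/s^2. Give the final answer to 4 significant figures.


F = 0.0200 * 1377.5110 * 482.2100 * 9.81 / 1000
F = 130.3 kN


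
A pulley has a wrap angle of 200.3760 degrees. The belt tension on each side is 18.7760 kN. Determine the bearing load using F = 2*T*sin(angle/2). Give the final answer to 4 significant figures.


F = 2 * 18.7760 * sin(200.3760/2 deg)
F = 36.96 kN


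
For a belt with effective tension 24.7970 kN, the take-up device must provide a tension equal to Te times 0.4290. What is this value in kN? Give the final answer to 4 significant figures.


T_tu = 24.7970 * 0.4290
T_tu = 10.64 kN


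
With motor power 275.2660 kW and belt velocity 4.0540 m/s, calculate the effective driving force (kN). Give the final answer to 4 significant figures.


Te = P / v = 275.2660 / 4.0540
Te = 67.90 kN


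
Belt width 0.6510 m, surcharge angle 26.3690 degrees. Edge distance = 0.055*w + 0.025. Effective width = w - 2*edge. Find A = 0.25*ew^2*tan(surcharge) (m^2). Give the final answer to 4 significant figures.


edge = 0.055*0.6510 + 0.025 = 0.060805 m
ew = 0.6510 - 2*0.060805 = 0.52939 m
A = 0.25 * 0.52939^2 * tan(26.3690 deg)
A = 0.03473 m^2


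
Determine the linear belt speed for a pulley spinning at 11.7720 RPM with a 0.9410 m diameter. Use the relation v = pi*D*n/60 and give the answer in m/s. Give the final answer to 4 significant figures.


v = pi * 0.9410 * 11.7720 / 60
v = 0.5800 m/s


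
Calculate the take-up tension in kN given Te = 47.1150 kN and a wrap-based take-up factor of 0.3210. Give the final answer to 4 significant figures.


T_tu = 47.1150 * 0.3210
T_tu = 15.12 kN


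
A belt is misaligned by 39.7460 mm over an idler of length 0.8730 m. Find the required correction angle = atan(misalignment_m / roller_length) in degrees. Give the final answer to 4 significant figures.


misalign_m = 39.7460 / 1000 = 0.039746 m
angle = atan(0.039746 / 0.8730)
angle = 2.607 deg


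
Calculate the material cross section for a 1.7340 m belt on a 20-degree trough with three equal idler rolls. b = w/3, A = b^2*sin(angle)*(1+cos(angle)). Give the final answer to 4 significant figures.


b = 1.7340/3 = 0.578 m
A = 0.578^2 * sin(20 deg) * (1 + cos(20 deg))
A = 0.2216 m^2


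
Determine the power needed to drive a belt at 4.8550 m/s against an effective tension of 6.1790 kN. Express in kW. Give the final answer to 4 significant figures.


P = Te * v = 6.1790 * 4.8550
P = 30.00 kW


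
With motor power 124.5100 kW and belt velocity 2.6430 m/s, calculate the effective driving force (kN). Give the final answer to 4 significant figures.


Te = P / v = 124.5100 / 2.6430
Te = 47.11 kN


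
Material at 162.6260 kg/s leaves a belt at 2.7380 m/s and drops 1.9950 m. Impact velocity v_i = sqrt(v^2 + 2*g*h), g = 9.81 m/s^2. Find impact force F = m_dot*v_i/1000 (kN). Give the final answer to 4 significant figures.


v_i = sqrt(2.7380^2 + 2*9.81*1.9950) = 6.82924 m/s
F = 162.6260 * 6.82924 / 1000
F = 1.111 kN


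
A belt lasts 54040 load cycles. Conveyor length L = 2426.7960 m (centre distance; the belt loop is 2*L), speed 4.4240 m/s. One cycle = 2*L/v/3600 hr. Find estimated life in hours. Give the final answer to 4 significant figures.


cycle_time = 2 * 2426.7960 / 4.4240 / 3600 = 0.304751 hr
life = 54040 * 0.304751 = 16470 hours


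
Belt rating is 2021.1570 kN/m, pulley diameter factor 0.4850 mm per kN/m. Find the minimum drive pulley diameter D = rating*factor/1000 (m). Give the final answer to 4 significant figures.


D = 2021.1570 * 0.4850 / 1000
D = 0.9803 m


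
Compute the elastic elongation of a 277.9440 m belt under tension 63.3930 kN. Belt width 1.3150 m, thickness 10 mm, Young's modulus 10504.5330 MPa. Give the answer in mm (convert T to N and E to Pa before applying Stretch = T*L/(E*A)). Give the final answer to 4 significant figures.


A = 1.3150 * 0.01 = 0.01315 m^2
Stretch = 63.3930*1000 * 277.9440 / (10504.5330e6 * 0.01315) * 1000
Stretch = 127.6 mm


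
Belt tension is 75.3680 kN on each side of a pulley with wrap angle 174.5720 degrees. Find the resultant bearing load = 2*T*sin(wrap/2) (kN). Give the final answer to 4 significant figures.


F = 2 * 75.3680 * sin(174.5720/2 deg)
F = 150.6 kN


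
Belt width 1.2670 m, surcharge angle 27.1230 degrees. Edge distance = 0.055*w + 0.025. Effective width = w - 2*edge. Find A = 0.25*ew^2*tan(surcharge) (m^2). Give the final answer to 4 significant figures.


edge = 0.055*1.2670 + 0.025 = 0.094685 m
ew = 1.2670 - 2*0.094685 = 1.07763 m
A = 0.25 * 1.07763^2 * tan(27.1230 deg)
A = 0.1487 m^2


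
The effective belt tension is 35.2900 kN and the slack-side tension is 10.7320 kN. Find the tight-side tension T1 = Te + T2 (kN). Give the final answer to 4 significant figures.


T1 = Te + T2 = 35.2900 + 10.7320
T1 = 46.02 kN


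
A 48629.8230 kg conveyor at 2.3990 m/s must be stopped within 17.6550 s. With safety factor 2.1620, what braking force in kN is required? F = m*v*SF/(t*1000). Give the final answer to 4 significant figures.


F = 48629.8230 * 2.3990 / 17.6550 * 2.1620 / 1000
F = 14.29 kN


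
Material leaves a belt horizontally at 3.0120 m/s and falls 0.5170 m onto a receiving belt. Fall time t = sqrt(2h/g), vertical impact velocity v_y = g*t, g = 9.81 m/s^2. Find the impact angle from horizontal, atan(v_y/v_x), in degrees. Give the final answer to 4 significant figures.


t = sqrt(2*0.5170/9.81) = 0.324658 s
v_y = 9.81 * 0.324658 = 3.18489 m/s
angle = atan(3.18489 / 3.0120) = 46.60 deg


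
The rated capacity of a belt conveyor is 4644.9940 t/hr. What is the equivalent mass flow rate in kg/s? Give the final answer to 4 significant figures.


m_dot = 4644.9940 * 1000 / 3600
m_dot = 1290 kg/s


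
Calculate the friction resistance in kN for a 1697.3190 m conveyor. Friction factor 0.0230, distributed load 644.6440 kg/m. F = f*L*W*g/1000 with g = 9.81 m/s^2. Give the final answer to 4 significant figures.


F = 0.0230 * 1697.3190 * 644.6440 * 9.81 / 1000
F = 246.9 kN


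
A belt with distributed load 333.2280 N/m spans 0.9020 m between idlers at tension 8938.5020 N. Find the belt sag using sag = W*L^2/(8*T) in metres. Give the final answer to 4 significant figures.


sag = 333.2280 * 0.9020^2 / (8 * 8938.5020)
sag = 0.003791 m


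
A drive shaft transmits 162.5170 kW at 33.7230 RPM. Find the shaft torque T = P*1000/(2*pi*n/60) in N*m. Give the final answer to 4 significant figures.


omega = 2*pi*33.7230/60 = 3.53146 rad/s
T = 162.5170*1000 / 3.53146
T = 46020 N*m


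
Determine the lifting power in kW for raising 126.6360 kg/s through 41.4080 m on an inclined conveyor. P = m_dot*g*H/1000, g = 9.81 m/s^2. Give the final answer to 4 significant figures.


P = 126.6360 * 9.81 * 41.4080 / 1000
P = 51.44 kW


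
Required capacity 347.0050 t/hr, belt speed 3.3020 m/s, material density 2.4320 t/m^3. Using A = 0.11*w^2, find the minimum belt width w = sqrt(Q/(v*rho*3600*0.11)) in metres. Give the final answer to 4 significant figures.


A_req = 347.0050 / (3.3020 * 2.4320 * 3600) = 0.0120031 m^2
w = sqrt(0.0120031 / 0.11)
w = 0.3303 m


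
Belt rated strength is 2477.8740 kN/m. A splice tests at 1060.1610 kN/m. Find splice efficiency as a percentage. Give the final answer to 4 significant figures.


Eff = 1060.1610 / 2477.8740 * 100
Eff = 42.79 %


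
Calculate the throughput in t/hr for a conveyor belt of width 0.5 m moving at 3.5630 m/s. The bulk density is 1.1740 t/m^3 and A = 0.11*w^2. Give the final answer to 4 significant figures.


A = 0.11 * 0.5^2 = 0.0275 m^2
C = 0.0275 * 3.5630 * 1.1740 * 3600
C = 414.1 t/hr


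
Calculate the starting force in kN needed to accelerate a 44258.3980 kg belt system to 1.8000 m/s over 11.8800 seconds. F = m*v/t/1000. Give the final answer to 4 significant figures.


F = 44258.3980 * 1.8000 / 11.8800 / 1000
F = 6.706 kN


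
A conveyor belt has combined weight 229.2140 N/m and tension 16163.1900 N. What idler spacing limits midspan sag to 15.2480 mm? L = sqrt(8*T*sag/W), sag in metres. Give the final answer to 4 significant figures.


sag = 15.2480/1000 = 0.015248 m
L = sqrt(8 * 16163.1900 * 0.015248 / 229.2140)
L = 2.933 m


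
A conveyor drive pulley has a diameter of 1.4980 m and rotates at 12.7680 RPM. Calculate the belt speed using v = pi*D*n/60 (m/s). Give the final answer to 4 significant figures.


v = pi * 1.4980 * 12.7680 / 60
v = 1.001 m/s


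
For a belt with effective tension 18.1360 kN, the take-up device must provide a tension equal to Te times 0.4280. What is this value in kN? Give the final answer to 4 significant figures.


T_tu = 18.1360 * 0.4280
T_tu = 7.762 kN


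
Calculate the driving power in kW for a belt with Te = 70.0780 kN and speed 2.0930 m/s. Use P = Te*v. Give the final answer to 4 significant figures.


P = Te * v = 70.0780 * 2.0930
P = 146.7 kW


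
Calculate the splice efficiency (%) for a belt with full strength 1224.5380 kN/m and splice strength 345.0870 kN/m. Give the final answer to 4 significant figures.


Eff = 345.0870 / 1224.5380 * 100
Eff = 28.18 %


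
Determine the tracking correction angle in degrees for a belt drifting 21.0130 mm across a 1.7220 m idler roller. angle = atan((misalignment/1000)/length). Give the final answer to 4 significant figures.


misalign_m = 21.0130 / 1000 = 0.021013 m
angle = atan(0.021013 / 1.7220)
angle = 0.6991 deg


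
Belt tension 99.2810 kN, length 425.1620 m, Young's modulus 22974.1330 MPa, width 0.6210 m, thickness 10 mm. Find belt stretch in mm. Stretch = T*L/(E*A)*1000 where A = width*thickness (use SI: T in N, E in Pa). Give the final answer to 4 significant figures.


A = 0.6210 * 0.01 = 0.00621 m^2
Stretch = 99.2810*1000 * 425.1620 / (22974.1330e6 * 0.00621) * 1000
Stretch = 295.9 mm


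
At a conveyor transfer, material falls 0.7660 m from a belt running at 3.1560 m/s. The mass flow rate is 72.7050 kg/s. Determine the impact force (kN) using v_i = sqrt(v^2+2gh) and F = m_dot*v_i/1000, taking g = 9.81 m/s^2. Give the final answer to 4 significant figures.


v_i = sqrt(3.1560^2 + 2*9.81*0.7660) = 4.99893 m/s
F = 72.7050 * 4.99893 / 1000
F = 0.3634 kN


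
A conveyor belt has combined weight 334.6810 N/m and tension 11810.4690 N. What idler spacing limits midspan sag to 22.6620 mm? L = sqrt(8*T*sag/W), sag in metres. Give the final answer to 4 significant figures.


sag = 22.6620/1000 = 0.022662 m
L = sqrt(8 * 11810.4690 * 0.022662 / 334.6810)
L = 2.529 m


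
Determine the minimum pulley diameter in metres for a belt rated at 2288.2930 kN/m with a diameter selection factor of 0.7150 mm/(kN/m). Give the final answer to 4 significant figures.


D = 2288.2930 * 0.7150 / 1000
D = 1.636 m


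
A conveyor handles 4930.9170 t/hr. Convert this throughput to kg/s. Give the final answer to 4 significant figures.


m_dot = 4930.9170 * 1000 / 3600
m_dot = 1370 kg/s


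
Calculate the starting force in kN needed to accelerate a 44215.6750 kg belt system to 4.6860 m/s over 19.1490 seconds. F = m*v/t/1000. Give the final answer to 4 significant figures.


F = 44215.6750 * 4.6860 / 19.1490 / 1000
F = 10.82 kN


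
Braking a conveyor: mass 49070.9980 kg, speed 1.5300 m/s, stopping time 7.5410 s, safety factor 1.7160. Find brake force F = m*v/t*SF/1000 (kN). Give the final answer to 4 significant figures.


F = 49070.9980 * 1.5300 / 7.5410 * 1.7160 / 1000
F = 17.08 kN


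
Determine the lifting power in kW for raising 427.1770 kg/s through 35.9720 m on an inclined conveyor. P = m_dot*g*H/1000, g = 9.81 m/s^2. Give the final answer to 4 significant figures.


P = 427.1770 * 9.81 * 35.9720 / 1000
P = 150.7 kW


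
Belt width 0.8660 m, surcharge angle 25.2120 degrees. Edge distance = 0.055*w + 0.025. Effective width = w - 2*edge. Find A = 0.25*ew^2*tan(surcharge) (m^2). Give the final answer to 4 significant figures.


edge = 0.055*0.8660 + 0.025 = 0.07263 m
ew = 0.8660 - 2*0.07263 = 0.72074 m
A = 0.25 * 0.72074^2 * tan(25.2120 deg)
A = 0.06114 m^2


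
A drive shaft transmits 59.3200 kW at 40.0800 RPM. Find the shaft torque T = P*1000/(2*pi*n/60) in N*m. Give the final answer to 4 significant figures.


omega = 2*pi*40.0800/60 = 4.19717 rad/s
T = 59.3200*1000 / 4.19717
T = 14130 N*m


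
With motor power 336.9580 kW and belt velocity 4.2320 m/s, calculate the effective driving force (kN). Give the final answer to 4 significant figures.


Te = P / v = 336.9580 / 4.2320
Te = 79.62 kN


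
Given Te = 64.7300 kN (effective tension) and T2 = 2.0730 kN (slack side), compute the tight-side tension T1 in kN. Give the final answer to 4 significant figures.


T1 = Te + T2 = 64.7300 + 2.0730
T1 = 66.80 kN


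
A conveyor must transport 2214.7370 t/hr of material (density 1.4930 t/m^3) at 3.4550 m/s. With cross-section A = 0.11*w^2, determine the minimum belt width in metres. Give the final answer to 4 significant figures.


A_req = 2214.7370 / (3.4550 * 1.4930 * 3600) = 0.119265 m^2
w = sqrt(0.119265 / 0.11)
w = 1.041 m


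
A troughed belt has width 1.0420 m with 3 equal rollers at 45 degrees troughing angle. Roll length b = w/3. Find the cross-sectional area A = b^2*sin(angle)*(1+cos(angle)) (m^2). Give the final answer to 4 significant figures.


b = 1.0420/3 = 0.347333 m
A = 0.347333^2 * sin(45 deg) * (1 + cos(45 deg))
A = 0.1456 m^2


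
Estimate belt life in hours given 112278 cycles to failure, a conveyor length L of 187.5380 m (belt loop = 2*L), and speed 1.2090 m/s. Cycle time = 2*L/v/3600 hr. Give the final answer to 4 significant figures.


cycle_time = 2 * 187.5380 / 1.2090 / 3600 = 0.0861768 hr
life = 112278 * 0.0861768 = 9676 hours


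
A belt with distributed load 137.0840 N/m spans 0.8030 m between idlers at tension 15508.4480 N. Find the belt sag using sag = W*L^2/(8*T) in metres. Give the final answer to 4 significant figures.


sag = 137.0840 * 0.8030^2 / (8 * 15508.4480)
sag = 0.0007125 m


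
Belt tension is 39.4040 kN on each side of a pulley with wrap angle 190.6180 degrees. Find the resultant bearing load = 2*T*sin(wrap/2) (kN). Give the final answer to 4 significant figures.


F = 2 * 39.4040 * sin(190.6180/2 deg)
F = 78.47 kN


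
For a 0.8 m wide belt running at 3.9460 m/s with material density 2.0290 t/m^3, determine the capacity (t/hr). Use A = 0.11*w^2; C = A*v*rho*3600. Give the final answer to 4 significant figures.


A = 0.11 * 0.8^2 = 0.0704 m^2
C = 0.0704 * 3.9460 * 2.0290 * 3600
C = 2029 t/hr


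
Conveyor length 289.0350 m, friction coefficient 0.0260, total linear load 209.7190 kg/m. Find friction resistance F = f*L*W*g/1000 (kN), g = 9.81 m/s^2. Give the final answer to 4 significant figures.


F = 0.0260 * 289.0350 * 209.7190 * 9.81 / 1000
F = 15.46 kN


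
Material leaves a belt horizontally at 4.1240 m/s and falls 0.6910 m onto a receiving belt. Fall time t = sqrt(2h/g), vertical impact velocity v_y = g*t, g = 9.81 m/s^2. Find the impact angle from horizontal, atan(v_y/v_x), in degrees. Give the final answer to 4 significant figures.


t = sqrt(2*0.6910/9.81) = 0.375335 s
v_y = 9.81 * 0.375335 = 3.68204 m/s
angle = atan(3.68204 / 4.1240) = 41.76 deg


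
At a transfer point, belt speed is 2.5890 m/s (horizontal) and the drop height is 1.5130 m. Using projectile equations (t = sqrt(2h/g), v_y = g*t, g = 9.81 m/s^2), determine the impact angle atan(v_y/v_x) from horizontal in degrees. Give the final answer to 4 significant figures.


t = sqrt(2*1.5130/9.81) = 0.555392 s
v_y = 9.81 * 0.555392 = 5.4484 m/s
angle = atan(5.4484 / 2.5890) = 64.58 deg


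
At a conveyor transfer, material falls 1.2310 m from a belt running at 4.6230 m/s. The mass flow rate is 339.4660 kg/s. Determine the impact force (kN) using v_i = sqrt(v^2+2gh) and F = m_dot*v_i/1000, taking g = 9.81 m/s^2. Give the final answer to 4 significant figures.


v_i = sqrt(4.6230^2 + 2*9.81*1.2310) = 6.74717 m/s
F = 339.4660 * 6.74717 / 1000
F = 2.290 kN


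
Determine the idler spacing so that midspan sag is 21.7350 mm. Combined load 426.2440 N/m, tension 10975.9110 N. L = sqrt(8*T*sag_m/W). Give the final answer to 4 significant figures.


sag = 21.7350/1000 = 0.021735 m
L = sqrt(8 * 10975.9110 * 0.021735 / 426.2440)
L = 2.116 m


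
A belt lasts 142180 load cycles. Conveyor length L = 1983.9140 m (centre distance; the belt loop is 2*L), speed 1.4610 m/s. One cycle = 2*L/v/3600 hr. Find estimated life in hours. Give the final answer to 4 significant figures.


cycle_time = 2 * 1983.9140 / 1.4610 / 3600 = 0.754397 hr
life = 142180 * 0.754397 = 107300 hours


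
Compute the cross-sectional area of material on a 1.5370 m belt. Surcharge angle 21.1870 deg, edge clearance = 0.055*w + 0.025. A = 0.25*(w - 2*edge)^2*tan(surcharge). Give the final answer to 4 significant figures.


edge = 0.055*1.5370 + 0.025 = 0.109535 m
ew = 1.5370 - 2*0.109535 = 1.31793 m
A = 0.25 * 1.31793^2 * tan(21.1870 deg)
A = 0.1683 m^2


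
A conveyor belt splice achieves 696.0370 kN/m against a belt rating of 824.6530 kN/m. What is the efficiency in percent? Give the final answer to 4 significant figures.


Eff = 696.0370 / 824.6530 * 100
Eff = 84.40 %


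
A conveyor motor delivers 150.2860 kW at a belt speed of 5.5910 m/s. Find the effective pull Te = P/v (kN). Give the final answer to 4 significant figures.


Te = P / v = 150.2860 / 5.5910
Te = 26.88 kN


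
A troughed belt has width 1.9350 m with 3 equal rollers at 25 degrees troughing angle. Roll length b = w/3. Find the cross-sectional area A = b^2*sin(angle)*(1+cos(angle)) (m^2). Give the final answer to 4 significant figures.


b = 1.9350/3 = 0.645 m
A = 0.645^2 * sin(25 deg) * (1 + cos(25 deg))
A = 0.3352 m^2


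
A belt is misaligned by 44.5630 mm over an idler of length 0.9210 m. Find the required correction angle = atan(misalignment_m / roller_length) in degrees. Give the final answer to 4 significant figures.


misalign_m = 44.5630 / 1000 = 0.044563 m
angle = atan(0.044563 / 0.9210)
angle = 2.770 deg


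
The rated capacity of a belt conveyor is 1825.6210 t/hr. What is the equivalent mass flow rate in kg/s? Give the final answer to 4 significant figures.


m_dot = 1825.6210 * 1000 / 3600
m_dot = 507.1 kg/s


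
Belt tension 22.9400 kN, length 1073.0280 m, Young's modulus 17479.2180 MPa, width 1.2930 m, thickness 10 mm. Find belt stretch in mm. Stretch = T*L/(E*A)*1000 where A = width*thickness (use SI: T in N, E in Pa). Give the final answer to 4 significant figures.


A = 1.2930 * 0.01 = 0.01293 m^2
Stretch = 22.9400*1000 * 1073.0280 / (17479.2180e6 * 0.01293) * 1000
Stretch = 108.9 mm


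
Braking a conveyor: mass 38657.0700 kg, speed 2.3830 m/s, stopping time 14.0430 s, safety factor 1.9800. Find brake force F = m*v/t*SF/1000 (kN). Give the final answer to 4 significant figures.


F = 38657.0700 * 2.3830 / 14.0430 * 1.9800 / 1000
F = 12.99 kN


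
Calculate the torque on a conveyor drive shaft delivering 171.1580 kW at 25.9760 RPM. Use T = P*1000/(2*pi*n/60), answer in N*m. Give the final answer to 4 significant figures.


omega = 2*pi*25.9760/60 = 2.7202 rad/s
T = 171.1580*1000 / 2.7202
T = 62920 N*m


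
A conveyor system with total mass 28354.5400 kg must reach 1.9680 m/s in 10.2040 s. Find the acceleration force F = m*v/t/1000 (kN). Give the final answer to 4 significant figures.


F = 28354.5400 * 1.9680 / 10.2040 / 1000
F = 5.469 kN


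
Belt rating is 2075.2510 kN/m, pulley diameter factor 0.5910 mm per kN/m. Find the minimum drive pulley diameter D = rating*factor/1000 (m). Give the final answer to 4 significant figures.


D = 2075.2510 * 0.5910 / 1000
D = 1.226 m


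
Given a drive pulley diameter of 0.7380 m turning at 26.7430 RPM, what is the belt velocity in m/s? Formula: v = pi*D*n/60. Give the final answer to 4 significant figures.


v = pi * 0.7380 * 26.7430 / 60
v = 1.033 m/s


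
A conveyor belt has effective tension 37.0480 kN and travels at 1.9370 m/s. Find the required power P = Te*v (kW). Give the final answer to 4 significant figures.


P = Te * v = 37.0480 * 1.9370
P = 71.76 kW


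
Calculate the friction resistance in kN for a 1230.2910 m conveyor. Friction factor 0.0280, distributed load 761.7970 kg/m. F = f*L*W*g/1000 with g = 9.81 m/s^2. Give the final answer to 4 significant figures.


F = 0.0280 * 1230.2910 * 761.7970 * 9.81 / 1000
F = 257.4 kN


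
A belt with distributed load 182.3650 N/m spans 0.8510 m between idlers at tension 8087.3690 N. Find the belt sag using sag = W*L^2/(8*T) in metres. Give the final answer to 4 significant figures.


sag = 182.3650 * 0.8510^2 / (8 * 8087.3690)
sag = 0.002041 m


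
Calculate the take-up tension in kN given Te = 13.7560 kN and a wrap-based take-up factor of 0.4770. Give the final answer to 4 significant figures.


T_tu = 13.7560 * 0.4770
T_tu = 6.562 kN


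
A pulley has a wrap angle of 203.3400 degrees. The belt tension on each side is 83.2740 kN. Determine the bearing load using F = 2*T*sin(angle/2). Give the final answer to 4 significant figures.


F = 2 * 83.2740 * sin(203.3400/2 deg)
F = 163.1 kN


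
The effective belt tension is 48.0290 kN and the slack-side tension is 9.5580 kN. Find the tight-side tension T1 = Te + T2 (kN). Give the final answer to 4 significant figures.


T1 = Te + T2 = 48.0290 + 9.5580
T1 = 57.59 kN


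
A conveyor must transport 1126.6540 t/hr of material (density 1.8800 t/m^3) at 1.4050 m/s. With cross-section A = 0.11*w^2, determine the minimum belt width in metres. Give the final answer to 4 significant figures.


A_req = 1126.6540 / (1.4050 * 1.8800 * 3600) = 0.118482 m^2
w = sqrt(0.118482 / 0.11)
w = 1.038 m


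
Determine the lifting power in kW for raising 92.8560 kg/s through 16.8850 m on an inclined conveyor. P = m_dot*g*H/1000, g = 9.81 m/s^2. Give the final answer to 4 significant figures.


P = 92.8560 * 9.81 * 16.8850 / 1000
P = 15.38 kW


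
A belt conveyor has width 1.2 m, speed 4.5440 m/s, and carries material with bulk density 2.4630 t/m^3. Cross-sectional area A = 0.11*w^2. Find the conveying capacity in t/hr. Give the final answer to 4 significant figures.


A = 0.11 * 1.2^2 = 0.1584 m^2
C = 0.1584 * 4.5440 * 2.4630 * 3600
C = 6382 t/hr


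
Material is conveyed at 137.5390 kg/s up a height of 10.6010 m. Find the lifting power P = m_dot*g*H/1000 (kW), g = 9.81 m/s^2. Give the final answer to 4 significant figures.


P = 137.5390 * 9.81 * 10.6010 / 1000
P = 14.30 kW


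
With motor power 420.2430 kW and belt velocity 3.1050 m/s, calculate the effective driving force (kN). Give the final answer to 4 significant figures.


Te = P / v = 420.2430 / 3.1050
Te = 135.3 kN


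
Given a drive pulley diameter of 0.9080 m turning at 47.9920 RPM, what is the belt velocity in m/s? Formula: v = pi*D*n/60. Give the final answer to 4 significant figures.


v = pi * 0.9080 * 47.9920 / 60
v = 2.282 m/s


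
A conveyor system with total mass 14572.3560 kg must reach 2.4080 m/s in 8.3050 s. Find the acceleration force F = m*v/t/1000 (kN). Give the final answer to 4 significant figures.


F = 14572.3560 * 2.4080 / 8.3050 / 1000
F = 4.225 kN


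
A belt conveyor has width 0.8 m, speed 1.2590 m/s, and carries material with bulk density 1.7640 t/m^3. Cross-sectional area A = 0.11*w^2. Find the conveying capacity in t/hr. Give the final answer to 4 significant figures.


A = 0.11 * 0.8^2 = 0.0704 m^2
C = 0.0704 * 1.2590 * 1.7640 * 3600
C = 562.9 t/hr


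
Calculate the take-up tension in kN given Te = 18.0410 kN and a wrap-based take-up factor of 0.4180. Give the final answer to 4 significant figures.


T_tu = 18.0410 * 0.4180
T_tu = 7.541 kN


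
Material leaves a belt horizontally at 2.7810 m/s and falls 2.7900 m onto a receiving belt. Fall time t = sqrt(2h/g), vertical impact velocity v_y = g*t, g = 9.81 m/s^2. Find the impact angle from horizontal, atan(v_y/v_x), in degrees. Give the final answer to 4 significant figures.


t = sqrt(2*2.7900/9.81) = 0.754193 s
v_y = 9.81 * 0.754193 = 7.39863 m/s
angle = atan(7.39863 / 2.7810) = 69.40 deg


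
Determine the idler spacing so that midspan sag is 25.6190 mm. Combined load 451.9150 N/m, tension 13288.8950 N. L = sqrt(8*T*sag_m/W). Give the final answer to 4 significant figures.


sag = 25.6190/1000 = 0.025619 m
L = sqrt(8 * 13288.8950 * 0.025619 / 451.9150)
L = 2.455 m


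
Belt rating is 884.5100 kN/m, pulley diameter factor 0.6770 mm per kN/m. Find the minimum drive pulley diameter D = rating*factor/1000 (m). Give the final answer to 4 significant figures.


D = 884.5100 * 0.6770 / 1000
D = 0.5988 m


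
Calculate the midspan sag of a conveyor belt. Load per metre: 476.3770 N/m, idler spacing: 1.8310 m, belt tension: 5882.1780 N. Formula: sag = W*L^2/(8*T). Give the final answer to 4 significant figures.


sag = 476.3770 * 1.8310^2 / (8 * 5882.1780)
sag = 0.03394 m


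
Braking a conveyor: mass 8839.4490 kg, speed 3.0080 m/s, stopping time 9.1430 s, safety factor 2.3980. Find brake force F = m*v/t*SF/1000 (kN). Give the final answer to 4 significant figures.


F = 8839.4490 * 3.0080 / 9.1430 * 2.3980 / 1000
F = 6.974 kN


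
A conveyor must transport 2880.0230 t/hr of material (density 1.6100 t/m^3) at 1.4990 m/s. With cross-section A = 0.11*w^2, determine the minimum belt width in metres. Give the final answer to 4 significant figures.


A_req = 2880.0230 / (1.4990 * 1.6100 * 3600) = 0.331487 m^2
w = sqrt(0.331487 / 0.11)
w = 1.736 m


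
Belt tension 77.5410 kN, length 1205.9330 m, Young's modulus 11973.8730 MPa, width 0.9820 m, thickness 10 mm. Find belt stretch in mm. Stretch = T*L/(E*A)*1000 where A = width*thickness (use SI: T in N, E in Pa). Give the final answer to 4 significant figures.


A = 0.9820 * 0.01 = 0.00982 m^2
Stretch = 77.5410*1000 * 1205.9330 / (11973.8730e6 * 0.00982) * 1000
Stretch = 795.3 mm


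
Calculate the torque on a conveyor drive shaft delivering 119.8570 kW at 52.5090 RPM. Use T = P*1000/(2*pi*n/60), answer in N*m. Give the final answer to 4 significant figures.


omega = 2*pi*52.5090/60 = 5.49873 rad/s
T = 119.8570*1000 / 5.49873
T = 21800 N*m


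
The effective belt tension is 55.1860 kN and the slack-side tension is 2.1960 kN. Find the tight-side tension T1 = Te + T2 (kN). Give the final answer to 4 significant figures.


T1 = Te + T2 = 55.1860 + 2.1960
T1 = 57.38 kN


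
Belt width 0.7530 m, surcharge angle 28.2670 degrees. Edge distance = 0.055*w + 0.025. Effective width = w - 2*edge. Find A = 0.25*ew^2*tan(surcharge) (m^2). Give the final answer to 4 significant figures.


edge = 0.055*0.7530 + 0.025 = 0.066415 m
ew = 0.7530 - 2*0.066415 = 0.62017 m
A = 0.25 * 0.62017^2 * tan(28.2670 deg)
A = 0.05170 m^2


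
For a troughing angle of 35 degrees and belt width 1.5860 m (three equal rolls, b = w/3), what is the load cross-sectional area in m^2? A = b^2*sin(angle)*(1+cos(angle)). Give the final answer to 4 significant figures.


b = 1.5860/3 = 0.528667 m
A = 0.528667^2 * sin(35 deg) * (1 + cos(35 deg))
A = 0.2916 m^2
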